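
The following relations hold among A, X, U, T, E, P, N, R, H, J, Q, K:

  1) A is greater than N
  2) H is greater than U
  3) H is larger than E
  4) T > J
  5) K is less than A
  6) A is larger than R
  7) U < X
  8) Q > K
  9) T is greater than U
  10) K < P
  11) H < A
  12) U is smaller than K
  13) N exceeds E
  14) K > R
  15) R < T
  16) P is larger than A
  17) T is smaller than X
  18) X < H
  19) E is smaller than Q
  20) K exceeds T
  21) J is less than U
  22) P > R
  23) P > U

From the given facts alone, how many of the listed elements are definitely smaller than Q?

From Q the given relations immediately reach E, K.
From those, R, U, T — 5 in total.
From those, J — 6 in total.
Nothing else is reachable below Q; 6 in all.

6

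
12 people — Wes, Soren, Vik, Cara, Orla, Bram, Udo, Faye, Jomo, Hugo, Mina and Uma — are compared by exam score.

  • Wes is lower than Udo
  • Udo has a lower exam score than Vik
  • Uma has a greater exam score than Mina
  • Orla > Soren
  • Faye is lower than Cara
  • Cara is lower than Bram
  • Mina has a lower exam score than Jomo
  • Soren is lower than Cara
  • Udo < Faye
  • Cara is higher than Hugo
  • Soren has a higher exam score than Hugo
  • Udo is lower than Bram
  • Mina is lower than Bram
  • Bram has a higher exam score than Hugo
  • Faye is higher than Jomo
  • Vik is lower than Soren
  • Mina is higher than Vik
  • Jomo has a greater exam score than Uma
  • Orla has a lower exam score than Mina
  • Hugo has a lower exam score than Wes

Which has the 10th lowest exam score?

Faye

Chaining the given pairs: Hugo < Wes < Udo < Vik < Soren < Orla < Mina < Uma < Jomo < Faye < Cara < Bram.
Counting 10 from the smallest end gives Faye.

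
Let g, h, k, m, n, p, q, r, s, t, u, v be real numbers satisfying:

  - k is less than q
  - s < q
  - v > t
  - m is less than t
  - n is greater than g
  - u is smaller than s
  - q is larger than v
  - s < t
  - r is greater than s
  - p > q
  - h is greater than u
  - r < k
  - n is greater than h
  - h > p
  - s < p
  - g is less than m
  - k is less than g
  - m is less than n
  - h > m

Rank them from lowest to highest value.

Nothing is placed below u, so it is least; from there u < s; s < r; r < k; k < g; g < m; m < t; t < v; v < q; q < p; p < h; h < n, each given directly.

u < s < r < k < g < m < t < v < q < p < h < n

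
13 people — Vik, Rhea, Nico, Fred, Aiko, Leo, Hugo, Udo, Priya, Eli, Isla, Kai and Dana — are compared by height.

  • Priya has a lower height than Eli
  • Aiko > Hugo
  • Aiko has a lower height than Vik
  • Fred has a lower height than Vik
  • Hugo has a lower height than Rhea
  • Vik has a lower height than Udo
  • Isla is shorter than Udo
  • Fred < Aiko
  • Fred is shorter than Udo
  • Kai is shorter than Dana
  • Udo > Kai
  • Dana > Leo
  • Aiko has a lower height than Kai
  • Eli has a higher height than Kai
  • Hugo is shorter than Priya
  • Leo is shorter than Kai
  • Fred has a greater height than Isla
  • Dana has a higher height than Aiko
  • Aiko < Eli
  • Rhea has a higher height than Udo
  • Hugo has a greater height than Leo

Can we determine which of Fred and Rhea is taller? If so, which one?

Rhea

Fred < Aiko < Vik < Udo < Rhea, by transitivity through Aiko, Vik, Udo.
So Rhea is taller.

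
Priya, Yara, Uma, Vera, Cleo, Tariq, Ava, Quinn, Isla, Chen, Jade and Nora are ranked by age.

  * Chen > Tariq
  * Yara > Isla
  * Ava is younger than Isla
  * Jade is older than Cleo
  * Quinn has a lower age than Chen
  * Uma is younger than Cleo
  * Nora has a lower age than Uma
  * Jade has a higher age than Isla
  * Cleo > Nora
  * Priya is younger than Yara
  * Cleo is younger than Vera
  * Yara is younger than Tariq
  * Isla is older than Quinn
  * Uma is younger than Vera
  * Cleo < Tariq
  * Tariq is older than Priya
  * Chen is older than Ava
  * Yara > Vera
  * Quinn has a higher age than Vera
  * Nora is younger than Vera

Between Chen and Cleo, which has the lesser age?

Cleo

Cleo < Vera and Vera < Quinn give Cleo < Quinn.
Then Quinn < Isla extends the chain to Isla.
With Isla < Yara: Cleo < Vera < Quinn < Isla < Yara.
Then Yara < Tariq extends the chain to Tariq.
With Tariq < Chen: Cleo < Vera < Quinn < Isla < Yara < Tariq < Chen.
So Cleo < Chen; Cleo is the younger of the two.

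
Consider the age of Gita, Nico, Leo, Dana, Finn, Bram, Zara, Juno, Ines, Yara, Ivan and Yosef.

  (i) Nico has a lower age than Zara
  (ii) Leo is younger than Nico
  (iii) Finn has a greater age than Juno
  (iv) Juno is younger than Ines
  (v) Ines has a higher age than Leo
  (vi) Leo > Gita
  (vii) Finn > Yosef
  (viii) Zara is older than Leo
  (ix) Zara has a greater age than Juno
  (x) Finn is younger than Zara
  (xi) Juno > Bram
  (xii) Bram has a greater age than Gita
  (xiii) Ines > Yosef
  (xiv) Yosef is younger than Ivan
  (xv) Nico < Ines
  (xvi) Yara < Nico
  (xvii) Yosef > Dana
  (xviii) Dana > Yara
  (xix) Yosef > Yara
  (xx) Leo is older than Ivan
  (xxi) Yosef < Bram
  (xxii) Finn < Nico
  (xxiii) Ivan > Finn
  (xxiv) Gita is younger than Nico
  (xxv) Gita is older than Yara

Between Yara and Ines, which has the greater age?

Link the given pairs in sequence: Yara < Dana; Dana < Yosef; Yosef < Bram; Bram < Juno; Juno < Finn; Finn < Ivan; Ivan < Leo; Leo < Nico; Nico < Ines.
Together: Yara < Dana < Yosef < Bram < Juno < Finn < Ivan < Leo < Nico < Ines.
So Yara < Ines; Ines is the older of the two.

Ines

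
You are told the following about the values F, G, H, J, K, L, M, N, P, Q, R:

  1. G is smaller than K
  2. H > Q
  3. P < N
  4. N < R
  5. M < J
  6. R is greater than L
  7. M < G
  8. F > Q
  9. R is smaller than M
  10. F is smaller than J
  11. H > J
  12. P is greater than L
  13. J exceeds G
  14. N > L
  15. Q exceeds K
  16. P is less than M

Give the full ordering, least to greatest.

The consecutive links are each given: L < P; P < N; N < R; R < M; M < G; G < K; K < Q; Q < F; F < J; J < H.

L < P < N < R < M < G < K < Q < F < J < H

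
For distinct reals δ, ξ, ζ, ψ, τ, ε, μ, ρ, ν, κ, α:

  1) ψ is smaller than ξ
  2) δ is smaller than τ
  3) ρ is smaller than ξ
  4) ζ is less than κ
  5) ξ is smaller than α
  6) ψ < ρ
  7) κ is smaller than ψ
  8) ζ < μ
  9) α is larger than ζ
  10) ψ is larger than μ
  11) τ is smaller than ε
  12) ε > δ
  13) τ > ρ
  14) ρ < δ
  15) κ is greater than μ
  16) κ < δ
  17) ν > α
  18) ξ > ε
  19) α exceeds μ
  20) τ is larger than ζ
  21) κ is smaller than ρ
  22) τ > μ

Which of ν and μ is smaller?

μ

Following the relations from μ: μ < κ < ψ < ρ < δ < τ < ε < ξ < α < ν.
So μ < ν; μ is the smaller of the two.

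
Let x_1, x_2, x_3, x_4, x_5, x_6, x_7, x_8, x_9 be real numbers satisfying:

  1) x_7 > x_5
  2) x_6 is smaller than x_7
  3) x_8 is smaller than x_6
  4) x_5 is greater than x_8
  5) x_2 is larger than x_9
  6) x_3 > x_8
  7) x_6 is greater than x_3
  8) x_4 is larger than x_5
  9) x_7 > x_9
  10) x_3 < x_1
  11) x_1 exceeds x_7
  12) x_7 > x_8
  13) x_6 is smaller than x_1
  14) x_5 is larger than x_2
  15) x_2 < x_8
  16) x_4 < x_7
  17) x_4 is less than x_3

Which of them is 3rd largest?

Chaining the given pairs: x_9 < x_2 < x_8 < x_5 < x_4 < x_3 < x_6 < x_7 < x_1.
Counting 3 from the largest end gives x_6.

x_6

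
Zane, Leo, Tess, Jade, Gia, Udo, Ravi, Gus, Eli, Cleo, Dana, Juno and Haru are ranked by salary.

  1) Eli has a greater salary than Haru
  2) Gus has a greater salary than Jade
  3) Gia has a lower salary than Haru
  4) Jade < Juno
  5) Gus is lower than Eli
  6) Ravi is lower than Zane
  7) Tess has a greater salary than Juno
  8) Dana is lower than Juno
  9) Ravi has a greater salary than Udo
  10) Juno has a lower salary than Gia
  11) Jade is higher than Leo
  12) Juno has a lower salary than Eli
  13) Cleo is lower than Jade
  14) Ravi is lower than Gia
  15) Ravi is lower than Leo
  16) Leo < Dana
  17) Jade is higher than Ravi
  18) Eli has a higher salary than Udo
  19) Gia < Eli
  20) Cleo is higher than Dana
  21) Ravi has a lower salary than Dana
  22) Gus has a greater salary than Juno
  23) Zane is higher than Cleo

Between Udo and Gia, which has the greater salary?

Following the relations from Udo: Udo < Ravi < Dana < Cleo < Jade < Juno < Gia.
So Udo < Gia; Gia is the higher of the two.

Gia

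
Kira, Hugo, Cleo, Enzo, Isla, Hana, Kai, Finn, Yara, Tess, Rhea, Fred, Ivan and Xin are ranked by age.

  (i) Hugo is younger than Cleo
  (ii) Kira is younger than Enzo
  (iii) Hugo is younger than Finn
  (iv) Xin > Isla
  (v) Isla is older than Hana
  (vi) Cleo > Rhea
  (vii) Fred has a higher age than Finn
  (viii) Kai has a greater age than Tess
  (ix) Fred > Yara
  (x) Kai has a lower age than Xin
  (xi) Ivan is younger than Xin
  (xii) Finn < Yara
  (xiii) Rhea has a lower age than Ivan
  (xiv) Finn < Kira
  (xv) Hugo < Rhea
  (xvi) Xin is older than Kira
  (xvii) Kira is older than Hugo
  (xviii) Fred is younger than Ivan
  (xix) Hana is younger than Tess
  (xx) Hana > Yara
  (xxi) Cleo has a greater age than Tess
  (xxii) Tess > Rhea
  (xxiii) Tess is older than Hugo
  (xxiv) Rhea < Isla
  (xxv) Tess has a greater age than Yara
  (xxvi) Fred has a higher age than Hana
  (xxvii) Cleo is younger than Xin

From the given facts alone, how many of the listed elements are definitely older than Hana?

7

From Hana the given relations immediately reach Tess, Fred, Isla.
From those, Kai, Ivan, Cleo, Xin — 7 in total.
No other element is forced above Hana by the given relations, so the count is 7.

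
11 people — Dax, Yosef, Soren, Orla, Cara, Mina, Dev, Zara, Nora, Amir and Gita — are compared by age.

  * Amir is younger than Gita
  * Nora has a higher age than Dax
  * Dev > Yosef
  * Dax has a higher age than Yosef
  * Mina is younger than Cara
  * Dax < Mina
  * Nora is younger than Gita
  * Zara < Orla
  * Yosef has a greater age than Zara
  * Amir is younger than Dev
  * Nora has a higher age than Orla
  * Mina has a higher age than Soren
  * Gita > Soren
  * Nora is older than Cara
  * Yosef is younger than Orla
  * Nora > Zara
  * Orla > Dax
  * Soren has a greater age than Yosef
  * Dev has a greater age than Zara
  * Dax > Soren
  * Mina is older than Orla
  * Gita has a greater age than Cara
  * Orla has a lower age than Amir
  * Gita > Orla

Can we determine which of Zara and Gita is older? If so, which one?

Gita

Zara < Yosef < Soren < Dax < Orla < Mina < Cara < Nora < Gita, by transitivity through Yosef, Soren, Dax, Orla, Mina, Cara, Nora.
So Gita is older.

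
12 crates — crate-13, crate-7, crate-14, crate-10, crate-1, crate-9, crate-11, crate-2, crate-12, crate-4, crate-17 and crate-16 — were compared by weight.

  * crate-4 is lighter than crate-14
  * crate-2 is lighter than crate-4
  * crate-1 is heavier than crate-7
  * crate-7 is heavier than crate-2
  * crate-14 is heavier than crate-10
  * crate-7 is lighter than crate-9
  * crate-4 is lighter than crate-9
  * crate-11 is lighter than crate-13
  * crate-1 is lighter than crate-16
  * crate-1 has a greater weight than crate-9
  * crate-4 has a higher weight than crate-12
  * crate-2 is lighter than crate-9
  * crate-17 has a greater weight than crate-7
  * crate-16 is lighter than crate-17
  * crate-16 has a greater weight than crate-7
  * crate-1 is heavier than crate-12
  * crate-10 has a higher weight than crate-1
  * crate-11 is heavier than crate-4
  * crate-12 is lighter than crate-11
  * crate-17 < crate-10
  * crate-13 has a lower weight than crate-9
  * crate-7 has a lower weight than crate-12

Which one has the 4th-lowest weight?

Piecing the relations together gives one ordering: crate-2 < crate-7 < crate-12 < crate-4 < crate-11 < crate-13 < crate-9 < crate-1 < crate-16 < crate-17 < crate-10 < crate-14.
The 4th smallest is crate-4.

crate-4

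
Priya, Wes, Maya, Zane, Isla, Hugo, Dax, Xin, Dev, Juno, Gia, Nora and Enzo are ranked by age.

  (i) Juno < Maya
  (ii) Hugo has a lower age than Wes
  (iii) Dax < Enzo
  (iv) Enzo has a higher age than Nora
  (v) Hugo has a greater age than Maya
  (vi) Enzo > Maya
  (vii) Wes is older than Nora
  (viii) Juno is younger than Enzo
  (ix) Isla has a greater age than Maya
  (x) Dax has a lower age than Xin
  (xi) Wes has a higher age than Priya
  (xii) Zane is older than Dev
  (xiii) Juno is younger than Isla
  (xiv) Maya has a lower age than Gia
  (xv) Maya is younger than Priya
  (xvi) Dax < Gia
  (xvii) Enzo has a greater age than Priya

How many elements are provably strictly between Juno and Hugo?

Chaining upward from Juno reaches: Maya, Gia, Priya, Wes, Enzo, Isla.
Chaining downward from Hugo reaches: Maya.
Strictly between Juno and Hugo are those in both lists: Maya — 1 element.

1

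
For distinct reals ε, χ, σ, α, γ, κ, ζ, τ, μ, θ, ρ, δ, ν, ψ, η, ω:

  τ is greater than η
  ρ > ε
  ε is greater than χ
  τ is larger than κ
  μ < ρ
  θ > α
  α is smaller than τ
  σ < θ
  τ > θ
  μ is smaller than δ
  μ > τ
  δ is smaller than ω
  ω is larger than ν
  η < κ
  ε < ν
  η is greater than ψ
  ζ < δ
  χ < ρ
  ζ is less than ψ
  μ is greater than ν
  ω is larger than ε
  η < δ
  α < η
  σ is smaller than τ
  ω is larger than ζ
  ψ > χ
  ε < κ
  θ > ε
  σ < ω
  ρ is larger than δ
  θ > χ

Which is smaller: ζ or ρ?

ζ

Chaining the given relations: ζ < ψ < η < κ < τ < μ < δ < ρ.
So ζ < ρ; ζ is the smaller of the two.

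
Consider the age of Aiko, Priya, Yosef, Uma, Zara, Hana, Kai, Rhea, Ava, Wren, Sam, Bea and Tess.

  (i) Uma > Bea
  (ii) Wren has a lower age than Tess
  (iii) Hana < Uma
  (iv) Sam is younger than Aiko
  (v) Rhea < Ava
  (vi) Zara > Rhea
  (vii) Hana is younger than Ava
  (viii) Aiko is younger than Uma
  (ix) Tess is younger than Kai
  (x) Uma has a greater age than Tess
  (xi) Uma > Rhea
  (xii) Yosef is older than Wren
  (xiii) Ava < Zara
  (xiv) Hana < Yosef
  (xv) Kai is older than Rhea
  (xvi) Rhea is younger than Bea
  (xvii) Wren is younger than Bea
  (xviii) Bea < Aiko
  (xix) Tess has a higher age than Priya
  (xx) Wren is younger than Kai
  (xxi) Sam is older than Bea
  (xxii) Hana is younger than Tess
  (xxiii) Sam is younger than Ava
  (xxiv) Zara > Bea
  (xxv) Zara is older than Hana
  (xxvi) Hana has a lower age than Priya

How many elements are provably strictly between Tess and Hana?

1

The relations place Hana below Tess. An element lies strictly between them when it is forced above Hana and also forced below Tess.
Above Hana: {Priya, Yosef, Ava, Zara, Kai, Uma}. Below Tess: {Wren, Priya}.
Intersection: {Priya} — 1.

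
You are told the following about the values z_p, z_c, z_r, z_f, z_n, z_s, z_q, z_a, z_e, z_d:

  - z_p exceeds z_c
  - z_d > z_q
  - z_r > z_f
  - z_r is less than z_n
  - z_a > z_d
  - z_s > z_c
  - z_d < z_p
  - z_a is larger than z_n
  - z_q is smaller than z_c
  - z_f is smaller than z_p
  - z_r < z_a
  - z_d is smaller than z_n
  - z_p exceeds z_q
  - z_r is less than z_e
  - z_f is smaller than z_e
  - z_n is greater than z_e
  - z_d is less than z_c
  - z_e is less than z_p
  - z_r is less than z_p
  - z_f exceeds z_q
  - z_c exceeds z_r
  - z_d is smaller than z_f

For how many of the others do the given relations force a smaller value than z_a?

Directly below z_a: z_d, z_r, z_n.
One step further: z_q, z_f, z_e (6 so far).
Nothing else is reachable below z_a; 6 in all.

6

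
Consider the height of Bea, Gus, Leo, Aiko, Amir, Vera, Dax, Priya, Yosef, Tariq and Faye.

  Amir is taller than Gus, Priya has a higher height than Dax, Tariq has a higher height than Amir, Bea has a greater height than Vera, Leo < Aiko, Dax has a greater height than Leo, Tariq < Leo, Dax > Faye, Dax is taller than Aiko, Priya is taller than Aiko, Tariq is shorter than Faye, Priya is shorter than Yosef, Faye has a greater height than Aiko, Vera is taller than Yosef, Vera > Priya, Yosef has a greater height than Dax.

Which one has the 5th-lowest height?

Chaining the given pairs: Gus < Amir < Tariq < Leo < Aiko < Faye < Dax < Priya < Yosef < Vera < Bea.
Counting 5 from the smallest end gives Aiko.

Aiko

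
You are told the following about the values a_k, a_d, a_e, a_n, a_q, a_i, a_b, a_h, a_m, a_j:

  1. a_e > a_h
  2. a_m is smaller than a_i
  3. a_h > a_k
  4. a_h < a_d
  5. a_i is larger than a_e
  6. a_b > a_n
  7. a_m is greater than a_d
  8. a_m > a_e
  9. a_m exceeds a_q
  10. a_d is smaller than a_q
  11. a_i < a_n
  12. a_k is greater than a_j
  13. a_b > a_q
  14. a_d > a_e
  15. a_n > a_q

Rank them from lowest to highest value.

Nothing is placed below a_j, so it is least; from there a_j < a_k; a_k < a_h; a_h < a_e; a_e < a_d; a_d < a_q; a_q < a_m; a_m < a_i; a_i < a_n; a_n < a_b, each given directly.

a_j < a_k < a_h < a_e < a_d < a_q < a_m < a_i < a_n < a_b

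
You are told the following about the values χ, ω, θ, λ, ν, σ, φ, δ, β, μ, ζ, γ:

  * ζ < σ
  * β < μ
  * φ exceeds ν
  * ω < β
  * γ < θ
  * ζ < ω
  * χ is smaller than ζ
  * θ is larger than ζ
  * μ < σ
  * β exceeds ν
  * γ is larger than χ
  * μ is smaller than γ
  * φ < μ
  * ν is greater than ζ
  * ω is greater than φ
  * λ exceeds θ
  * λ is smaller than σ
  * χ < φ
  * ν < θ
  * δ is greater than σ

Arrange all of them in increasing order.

Nothing is placed below χ, so it is least; from there χ < ζ; ζ < ν; ν < φ; φ < ω; ω < β; β < μ; μ < γ; γ < θ; θ < λ; λ < σ; σ < δ, each given directly.

χ < ζ < ν < φ < ω < β < μ < γ < θ < λ < σ < δ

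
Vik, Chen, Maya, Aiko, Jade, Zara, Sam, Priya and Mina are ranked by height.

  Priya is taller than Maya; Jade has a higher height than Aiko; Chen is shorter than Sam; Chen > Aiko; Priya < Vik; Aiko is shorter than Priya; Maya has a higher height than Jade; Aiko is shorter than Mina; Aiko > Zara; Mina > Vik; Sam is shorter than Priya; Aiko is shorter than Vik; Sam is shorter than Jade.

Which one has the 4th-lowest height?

Piecing the relations together gives one ordering: Zara < Aiko < Chen < Sam < Jade < Maya < Priya < Vik < Mina.
The 4th smallest is Sam.

Sam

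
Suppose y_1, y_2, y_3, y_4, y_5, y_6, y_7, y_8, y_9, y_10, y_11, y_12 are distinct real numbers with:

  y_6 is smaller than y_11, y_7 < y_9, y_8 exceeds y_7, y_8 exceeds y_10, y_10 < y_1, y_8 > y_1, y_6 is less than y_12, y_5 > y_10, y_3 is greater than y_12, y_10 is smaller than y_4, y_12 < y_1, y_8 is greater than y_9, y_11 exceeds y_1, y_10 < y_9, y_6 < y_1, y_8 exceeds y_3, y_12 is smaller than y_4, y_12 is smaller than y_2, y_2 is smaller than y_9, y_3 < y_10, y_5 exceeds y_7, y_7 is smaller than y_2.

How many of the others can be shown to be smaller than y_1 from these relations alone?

Directly below y_1: y_6, y_12, y_10.
One step further: y_3 (4 so far).
No other element is forced below y_1 by the given relations, so the count is 4.

4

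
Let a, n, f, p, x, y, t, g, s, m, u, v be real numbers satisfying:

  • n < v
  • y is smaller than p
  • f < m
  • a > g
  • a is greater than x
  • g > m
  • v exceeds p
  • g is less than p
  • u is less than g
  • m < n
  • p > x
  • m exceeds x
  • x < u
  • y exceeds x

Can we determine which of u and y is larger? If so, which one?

Following every chain through u: above u we get g, p, v, a; below u we get x.
y is not reached, and no chain runs the other way from y to u.
So the given relations leave the order of u and y undetermined.

undetermined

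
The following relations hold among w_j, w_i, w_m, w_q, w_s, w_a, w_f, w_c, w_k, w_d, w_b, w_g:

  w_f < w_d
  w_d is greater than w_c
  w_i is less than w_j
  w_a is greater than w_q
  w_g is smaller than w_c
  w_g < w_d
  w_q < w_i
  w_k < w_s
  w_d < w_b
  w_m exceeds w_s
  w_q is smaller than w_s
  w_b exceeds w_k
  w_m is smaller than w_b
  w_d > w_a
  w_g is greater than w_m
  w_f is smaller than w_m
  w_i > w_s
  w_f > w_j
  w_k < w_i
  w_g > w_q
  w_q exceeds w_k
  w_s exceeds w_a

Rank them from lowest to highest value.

w_k < w_q < w_a < w_s < w_i < w_j < w_f < w_m < w_g < w_c < w_d < w_b

Nothing is placed below w_k, so it is least; from there w_k < w_q; w_q < w_a; w_a < w_s; w_s < w_i; w_i < w_j; w_j < w_f; w_f < w_m; w_m < w_g; w_g < w_c; w_c < w_d; w_d < w_b, each given directly.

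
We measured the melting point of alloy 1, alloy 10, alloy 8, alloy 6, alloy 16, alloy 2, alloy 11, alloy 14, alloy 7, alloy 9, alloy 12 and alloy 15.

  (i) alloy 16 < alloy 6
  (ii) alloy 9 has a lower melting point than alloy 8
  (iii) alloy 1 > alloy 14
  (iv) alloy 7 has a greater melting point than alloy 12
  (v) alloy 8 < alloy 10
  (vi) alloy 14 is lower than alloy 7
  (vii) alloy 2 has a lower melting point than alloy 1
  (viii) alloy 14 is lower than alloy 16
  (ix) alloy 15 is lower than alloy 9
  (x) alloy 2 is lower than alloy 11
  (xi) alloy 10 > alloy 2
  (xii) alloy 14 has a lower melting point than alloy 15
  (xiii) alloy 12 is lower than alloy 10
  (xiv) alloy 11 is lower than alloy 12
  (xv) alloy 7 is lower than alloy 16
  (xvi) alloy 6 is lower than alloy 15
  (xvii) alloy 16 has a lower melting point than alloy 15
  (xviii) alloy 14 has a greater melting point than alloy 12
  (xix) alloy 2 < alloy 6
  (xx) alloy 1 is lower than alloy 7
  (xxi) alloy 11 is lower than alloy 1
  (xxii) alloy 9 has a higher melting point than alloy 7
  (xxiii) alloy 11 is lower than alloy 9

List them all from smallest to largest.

The consecutive links are each given: alloy 2 < alloy 11; alloy 11 < alloy 12; alloy 12 < alloy 14; alloy 14 < alloy 1; alloy 1 < alloy 7; alloy 7 < alloy 16; alloy 16 < alloy 6; alloy 6 < alloy 15; alloy 15 < alloy 9; alloy 9 < alloy 8; alloy 8 < alloy 10.

alloy 2 < alloy 11 < alloy 12 < alloy 14 < alloy 1 < alloy 7 < alloy 16 < alloy 6 < alloy 15 < alloy 9 < alloy 8 < alloy 10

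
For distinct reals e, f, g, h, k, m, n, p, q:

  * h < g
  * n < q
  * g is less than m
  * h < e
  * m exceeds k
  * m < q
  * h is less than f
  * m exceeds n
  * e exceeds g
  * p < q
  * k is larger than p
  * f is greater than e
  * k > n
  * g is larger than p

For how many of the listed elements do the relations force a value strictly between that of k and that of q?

1

Chaining upward from k reaches: m.
Chaining downward from q reaches: h, p, g, n, m.
Strictly between k and q are those in both lists: m — 1 element.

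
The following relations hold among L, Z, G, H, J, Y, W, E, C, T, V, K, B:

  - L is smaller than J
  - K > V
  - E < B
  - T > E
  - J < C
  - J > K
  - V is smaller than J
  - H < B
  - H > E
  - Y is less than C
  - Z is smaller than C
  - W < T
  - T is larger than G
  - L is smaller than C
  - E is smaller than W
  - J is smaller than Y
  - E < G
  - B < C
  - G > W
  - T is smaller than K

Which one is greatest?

E is not greatest since E < T; H is not greatest since H < B; Z is not greatest since Z < C; B is not greatest since B < C; V is not greatest since V < K; L is not greatest since L < J; W is not greatest since W < T; G is not greatest since G < T; T is not greatest since T < K; K is not greatest since K < J; J is not greatest since J < C; Y is not greatest since Y < C.
Only C has nothing above it, so C is the greatest.

C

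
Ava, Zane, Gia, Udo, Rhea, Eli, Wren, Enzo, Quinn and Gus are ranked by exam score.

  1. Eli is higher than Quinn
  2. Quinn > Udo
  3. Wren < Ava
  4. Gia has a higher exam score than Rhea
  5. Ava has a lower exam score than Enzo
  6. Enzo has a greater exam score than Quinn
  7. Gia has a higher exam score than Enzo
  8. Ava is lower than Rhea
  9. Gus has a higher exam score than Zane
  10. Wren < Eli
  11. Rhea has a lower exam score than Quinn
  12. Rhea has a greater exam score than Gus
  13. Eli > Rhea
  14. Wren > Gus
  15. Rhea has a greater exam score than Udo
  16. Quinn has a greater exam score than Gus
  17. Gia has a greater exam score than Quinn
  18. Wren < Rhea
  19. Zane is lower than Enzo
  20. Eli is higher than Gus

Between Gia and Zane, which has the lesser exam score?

Following the relations from Zane: Zane < Gus < Wren < Rhea < Quinn < Enzo < Gia.
So Zane < Gia; Zane is the lower of the two.

Zane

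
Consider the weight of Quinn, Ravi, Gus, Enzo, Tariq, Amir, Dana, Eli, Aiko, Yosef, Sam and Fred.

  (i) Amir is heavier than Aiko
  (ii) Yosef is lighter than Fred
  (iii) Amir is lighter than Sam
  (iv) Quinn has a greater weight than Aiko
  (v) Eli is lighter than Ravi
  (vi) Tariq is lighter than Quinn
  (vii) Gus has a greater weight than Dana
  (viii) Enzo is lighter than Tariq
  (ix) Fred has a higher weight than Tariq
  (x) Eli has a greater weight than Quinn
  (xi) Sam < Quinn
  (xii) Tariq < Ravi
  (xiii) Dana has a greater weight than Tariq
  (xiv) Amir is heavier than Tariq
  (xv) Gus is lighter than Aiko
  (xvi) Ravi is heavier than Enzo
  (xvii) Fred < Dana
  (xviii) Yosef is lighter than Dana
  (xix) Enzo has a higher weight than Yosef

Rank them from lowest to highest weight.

Yosef < Enzo < Tariq < Fred < Dana < Gus < Aiko < Amir < Sam < Quinn < Eli < Ravi

The consecutive links are each given: Yosef < Enzo; Enzo < Tariq; Tariq < Fred; Fred < Dana; Dana < Gus; Gus < Aiko; Aiko < Amir; Amir < Sam; Sam < Quinn; Quinn < Eli; Eli < Ravi.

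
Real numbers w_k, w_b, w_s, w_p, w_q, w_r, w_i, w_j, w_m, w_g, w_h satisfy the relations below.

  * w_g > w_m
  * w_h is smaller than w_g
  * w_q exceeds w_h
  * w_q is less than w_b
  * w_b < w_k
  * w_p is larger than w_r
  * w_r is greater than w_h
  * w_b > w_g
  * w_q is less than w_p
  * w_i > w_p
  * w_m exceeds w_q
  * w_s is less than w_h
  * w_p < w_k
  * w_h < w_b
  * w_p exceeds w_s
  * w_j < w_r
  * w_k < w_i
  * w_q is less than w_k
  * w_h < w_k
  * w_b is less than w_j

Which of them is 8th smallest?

Chaining the given pairs: w_s < w_h < w_q < w_m < w_g < w_b < w_j < w_r < w_p < w_k < w_i.
The 8th smallest is w_r.

w_r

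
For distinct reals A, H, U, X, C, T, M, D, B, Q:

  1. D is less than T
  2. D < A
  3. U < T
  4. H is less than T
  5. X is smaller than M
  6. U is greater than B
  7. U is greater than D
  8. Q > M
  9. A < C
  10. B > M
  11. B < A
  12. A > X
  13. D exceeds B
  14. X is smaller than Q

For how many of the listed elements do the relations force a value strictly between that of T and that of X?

4

The relations place X below T. An element lies strictly between them when it is forced above X and also forced below T.
Above X: {M, B, D, A, U, Q, C}. Below T: {H, M, B, D, U}.
Intersection: {M, B, D, U} — 4.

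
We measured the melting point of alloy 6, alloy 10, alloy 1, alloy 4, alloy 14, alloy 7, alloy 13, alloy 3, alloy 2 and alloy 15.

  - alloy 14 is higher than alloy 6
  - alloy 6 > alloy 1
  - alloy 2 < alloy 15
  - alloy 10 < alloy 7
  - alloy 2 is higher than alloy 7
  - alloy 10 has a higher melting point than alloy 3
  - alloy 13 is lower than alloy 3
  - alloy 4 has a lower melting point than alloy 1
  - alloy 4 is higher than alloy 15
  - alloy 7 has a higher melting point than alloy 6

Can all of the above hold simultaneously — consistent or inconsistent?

We have alloy 6 < alloy 7 stated directly, yet also alloy 7 < alloy 2 < alloy 15 < alloy 4 < alloy 1 < alloy 6 by chaining the others — so alloy 7 < alloy 6. Contradiction.

inconsistent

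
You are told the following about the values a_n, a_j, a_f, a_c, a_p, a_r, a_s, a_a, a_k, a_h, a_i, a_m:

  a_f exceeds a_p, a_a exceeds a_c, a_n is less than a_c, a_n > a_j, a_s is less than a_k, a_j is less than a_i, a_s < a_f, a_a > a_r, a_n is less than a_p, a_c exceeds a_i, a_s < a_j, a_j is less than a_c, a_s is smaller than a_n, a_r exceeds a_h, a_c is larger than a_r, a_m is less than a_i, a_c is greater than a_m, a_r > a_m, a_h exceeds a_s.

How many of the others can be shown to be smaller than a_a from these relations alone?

8

The elements the relations force below a_a are a_s, a_h, a_m, a_r, a_j, a_i, a_n, a_c — no chain reaches any other.
That is 8.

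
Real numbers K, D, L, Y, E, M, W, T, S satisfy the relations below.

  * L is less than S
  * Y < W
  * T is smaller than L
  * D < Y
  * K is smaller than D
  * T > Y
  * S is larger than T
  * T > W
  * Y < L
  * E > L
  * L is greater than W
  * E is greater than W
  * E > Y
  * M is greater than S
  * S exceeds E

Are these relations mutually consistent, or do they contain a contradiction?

consistent

Every relation is compatible with K < D < Y < W < T < L < E < S < M; the set is consistent.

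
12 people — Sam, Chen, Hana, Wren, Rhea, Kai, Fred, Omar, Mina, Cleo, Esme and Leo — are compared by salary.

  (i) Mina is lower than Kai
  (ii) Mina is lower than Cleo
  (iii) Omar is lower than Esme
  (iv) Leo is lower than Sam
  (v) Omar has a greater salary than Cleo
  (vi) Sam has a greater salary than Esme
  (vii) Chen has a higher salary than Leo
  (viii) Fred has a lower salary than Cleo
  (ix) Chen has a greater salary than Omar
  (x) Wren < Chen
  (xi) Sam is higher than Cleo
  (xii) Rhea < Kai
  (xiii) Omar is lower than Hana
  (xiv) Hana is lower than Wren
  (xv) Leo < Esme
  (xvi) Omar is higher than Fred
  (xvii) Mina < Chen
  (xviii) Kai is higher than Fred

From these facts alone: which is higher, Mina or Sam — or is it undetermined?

Sam

The relevant relations are Mina < Cleo; Cleo < Omar; Omar < Esme; Esme < Sam.
Together: Mina < Cleo < Omar < Esme < Sam.
So Sam is higher.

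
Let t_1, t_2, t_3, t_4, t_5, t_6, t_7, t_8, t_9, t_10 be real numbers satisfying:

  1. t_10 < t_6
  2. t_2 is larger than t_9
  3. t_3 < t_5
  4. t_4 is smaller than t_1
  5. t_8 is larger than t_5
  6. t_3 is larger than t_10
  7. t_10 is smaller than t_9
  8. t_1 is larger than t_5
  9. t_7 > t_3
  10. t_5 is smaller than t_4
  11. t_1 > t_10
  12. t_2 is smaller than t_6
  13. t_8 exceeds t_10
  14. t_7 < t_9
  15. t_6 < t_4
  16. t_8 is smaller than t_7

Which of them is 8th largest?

t_5

The consecutive relations fix a unique order: t_10 < t_3 < t_5 < t_8 < t_7 < t_9 < t_2 < t_6 < t_4 < t_1.
Counting 8 from the largest end gives t_5.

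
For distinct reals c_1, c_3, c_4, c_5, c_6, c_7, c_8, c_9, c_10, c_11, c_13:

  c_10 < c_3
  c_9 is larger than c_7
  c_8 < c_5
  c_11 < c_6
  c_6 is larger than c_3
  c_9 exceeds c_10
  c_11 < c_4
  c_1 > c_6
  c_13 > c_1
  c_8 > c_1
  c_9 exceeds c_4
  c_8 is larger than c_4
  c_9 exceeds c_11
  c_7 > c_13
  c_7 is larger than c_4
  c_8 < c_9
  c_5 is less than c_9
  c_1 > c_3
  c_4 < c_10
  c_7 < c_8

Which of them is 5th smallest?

c_6

The consecutive relations fix a unique order: c_11 < c_4 < c_10 < c_3 < c_6 < c_1 < c_13 < c_7 < c_8 < c_5 < c_9.
Counting 5 from the smallest end gives c_6.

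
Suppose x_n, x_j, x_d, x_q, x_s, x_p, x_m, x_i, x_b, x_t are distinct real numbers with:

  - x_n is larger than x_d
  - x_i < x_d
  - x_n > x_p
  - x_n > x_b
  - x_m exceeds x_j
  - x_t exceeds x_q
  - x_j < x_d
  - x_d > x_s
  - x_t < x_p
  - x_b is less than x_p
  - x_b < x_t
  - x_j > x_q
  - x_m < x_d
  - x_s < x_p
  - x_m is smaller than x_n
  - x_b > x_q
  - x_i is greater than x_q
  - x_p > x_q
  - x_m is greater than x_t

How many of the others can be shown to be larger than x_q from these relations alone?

The elements the relations force above x_q are x_b, x_j, x_t, x_p, x_i, x_m, x_d, x_n — no chain reaches any other.
That is 8.

8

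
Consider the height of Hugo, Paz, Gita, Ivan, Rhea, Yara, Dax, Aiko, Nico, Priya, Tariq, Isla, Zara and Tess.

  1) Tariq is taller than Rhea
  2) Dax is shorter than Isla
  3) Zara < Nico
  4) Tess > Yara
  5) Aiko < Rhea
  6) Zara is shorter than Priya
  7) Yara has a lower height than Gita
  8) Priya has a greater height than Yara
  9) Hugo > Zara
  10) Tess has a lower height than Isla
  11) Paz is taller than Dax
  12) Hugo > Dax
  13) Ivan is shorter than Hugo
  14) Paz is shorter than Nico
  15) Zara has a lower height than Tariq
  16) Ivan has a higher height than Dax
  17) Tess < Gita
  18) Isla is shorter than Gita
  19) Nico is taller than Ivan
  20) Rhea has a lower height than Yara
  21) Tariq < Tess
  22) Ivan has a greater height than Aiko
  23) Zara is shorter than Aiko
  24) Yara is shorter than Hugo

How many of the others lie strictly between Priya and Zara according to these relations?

3

Chaining upward from Zara reaches: Aiko, Rhea, Tariq, Ivan, Yara, Hugo, Tess, Isla, Nico, Gita.
Chaining downward from Priya reaches: Aiko, Rhea, Yara.
Strictly between Zara and Priya are those in both lists: Aiko, Rhea, Yara — 3 elements.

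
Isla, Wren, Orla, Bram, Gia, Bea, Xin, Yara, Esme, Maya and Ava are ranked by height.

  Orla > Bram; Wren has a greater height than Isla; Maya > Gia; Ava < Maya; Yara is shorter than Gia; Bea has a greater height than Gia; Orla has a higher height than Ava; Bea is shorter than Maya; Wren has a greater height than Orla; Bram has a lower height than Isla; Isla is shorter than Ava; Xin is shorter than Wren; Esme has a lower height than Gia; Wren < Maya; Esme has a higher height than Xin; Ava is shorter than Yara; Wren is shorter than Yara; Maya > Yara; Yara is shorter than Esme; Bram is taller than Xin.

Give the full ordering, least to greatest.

Nothing is placed below Xin, so it is least; from there Xin < Bram; Bram < Isla; Isla < Ava; Ava < Orla; Orla < Wren; Wren < Yara; Yara < Esme; Esme < Gia; Gia < Bea; Bea < Maya, each given directly.

Xin < Bram < Isla < Ava < Orla < Wren < Yara < Esme < Gia < Bea < Maya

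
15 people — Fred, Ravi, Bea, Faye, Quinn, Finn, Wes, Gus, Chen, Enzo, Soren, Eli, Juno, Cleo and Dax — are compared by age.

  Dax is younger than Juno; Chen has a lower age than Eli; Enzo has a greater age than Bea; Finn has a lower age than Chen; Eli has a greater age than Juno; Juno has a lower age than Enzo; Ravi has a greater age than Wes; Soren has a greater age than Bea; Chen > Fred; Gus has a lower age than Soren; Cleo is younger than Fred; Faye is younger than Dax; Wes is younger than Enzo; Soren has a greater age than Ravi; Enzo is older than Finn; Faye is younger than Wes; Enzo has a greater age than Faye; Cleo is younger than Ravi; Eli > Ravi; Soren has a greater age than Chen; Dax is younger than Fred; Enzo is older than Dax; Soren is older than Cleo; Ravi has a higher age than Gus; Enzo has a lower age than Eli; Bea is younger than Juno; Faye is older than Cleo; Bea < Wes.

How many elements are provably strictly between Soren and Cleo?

6

Chaining upward from Cleo reaches: Faye, Dax, Juno, Wes, Fred, Chen, Ravi, Enzo, Eli.
Chaining downward from Soren reaches: Bea, Faye, Dax, Wes, Finn, Fred, Gus, Chen, Ravi.
Strictly between Cleo and Soren are those in both lists: Faye, Dax, Wes, Fred, Chen, Ravi — 6 elements.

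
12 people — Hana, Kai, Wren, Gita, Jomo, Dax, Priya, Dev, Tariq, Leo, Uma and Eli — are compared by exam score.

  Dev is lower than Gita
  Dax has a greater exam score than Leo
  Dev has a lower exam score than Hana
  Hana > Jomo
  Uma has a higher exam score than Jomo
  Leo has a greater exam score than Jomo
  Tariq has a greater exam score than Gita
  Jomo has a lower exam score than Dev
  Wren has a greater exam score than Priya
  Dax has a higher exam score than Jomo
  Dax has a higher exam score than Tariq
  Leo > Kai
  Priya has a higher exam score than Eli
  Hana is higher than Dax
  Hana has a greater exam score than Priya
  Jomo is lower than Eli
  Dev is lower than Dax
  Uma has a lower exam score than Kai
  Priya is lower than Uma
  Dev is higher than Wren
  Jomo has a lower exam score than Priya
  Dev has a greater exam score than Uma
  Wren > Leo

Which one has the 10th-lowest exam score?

Tariq

Piecing the relations together gives one ordering: Jomo < Eli < Priya < Uma < Kai < Leo < Wren < Dev < Gita < Tariq < Dax < Hana.
Counting 10 from the smallest end gives Tariq.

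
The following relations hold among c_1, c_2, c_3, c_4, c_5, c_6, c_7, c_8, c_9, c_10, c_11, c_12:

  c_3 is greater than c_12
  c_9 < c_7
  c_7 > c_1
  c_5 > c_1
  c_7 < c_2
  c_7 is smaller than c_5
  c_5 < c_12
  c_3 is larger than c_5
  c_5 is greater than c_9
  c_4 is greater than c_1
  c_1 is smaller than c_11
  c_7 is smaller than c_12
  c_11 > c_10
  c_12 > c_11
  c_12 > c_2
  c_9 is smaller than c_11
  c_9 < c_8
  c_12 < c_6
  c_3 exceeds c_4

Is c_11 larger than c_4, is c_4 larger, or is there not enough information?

undetermined

Following every chain through c_4: above c_4 we get c_3; below c_4 we get c_1.
c_11 is not reached, and no chain runs the other way from c_11 to c_4.
So the given relations leave the order of c_4 and c_11 undetermined.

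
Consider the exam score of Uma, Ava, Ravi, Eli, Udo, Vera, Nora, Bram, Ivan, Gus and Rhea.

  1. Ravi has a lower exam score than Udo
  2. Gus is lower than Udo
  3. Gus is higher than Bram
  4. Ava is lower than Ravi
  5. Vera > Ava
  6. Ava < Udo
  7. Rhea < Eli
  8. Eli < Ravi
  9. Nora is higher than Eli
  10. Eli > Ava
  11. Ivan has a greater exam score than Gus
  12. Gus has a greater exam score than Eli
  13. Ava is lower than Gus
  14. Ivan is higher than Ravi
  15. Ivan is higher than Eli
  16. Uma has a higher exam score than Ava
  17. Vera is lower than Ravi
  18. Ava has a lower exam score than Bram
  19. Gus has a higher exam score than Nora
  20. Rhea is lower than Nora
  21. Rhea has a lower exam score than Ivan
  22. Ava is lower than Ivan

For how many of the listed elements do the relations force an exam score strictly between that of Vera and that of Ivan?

Chaining upward from Vera reaches: Ravi, Udo.
Chaining downward from Ivan reaches: Rhea, Ava, Eli, Nora, Ravi, Bram, Gus.
Strictly between Vera and Ivan are those in both lists: Ravi — 1 element.

1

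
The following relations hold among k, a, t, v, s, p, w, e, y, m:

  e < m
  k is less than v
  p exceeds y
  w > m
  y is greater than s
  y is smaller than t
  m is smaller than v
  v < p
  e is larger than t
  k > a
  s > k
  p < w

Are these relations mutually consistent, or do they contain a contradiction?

consistent

Every relation is compatible with a < k < s < y < t < e < m < v < p < w; the set is consistent.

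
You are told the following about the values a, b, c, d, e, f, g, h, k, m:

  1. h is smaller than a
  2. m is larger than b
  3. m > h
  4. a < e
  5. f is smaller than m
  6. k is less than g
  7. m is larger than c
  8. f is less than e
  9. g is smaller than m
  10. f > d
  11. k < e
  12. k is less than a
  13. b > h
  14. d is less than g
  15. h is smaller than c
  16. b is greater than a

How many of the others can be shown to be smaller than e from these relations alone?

From e the given relations immediately reach k, f, a.
From those, h, d — 5 in total.
Nothing else is reachable below e; 5 in all.

5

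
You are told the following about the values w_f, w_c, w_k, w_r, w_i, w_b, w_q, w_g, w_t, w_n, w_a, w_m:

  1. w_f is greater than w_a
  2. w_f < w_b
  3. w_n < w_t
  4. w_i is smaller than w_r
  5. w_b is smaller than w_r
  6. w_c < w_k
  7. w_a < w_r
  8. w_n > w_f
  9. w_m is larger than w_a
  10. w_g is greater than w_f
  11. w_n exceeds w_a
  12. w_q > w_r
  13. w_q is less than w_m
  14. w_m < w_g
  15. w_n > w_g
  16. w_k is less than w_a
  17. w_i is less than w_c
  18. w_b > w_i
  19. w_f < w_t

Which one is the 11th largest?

Piecing the relations together gives one ordering: w_i < w_c < w_k < w_a < w_f < w_b < w_r < w_q < w_m < w_g < w_n < w_t.
The 11th largest is w_c.

w_c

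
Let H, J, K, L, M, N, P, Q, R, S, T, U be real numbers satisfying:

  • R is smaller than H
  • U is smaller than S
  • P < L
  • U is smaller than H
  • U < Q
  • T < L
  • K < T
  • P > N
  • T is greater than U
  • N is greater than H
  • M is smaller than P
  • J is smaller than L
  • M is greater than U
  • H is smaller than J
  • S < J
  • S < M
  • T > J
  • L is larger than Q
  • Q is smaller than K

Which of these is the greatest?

R is not greatest since R < H; U is not greatest since U < Q; H is not greatest since H < J; Q is not greatest since Q < K; N is not greatest since N < P; S is not greatest since S < M; K is not greatest since K < T; M is not greatest since M < P; J is not greatest since J < T; T is not greatest since T < L; P is not greatest since P < L.
Only L has nothing above it, so L is the greatest.

L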